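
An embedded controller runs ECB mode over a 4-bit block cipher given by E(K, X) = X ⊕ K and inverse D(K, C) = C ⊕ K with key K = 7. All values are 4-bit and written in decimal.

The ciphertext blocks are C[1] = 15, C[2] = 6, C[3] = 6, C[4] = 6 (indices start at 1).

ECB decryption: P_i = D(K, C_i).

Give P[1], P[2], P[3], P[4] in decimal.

P[1] = 8, P[2] = 1, P[3] = 1, P[4] = 1

P[1]: D(K, 15) = 8.
P[2]: D(K, 6) = 1.
P[3]: D(K, 6) = 1.
P[4]: D(K, 6) = 1.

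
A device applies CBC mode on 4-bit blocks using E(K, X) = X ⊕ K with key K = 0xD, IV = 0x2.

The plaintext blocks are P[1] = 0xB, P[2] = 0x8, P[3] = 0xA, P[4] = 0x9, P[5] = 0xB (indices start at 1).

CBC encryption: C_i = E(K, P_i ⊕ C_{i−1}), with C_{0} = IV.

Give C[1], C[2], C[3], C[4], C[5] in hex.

C[1] = 0x4, C[2] = 0x1, C[3] = 0x6, C[4] = 0x2, C[5] = 0x4

C[1]: P[1] ⊕ 0x2 = 0x9; E(K, 0x9) = 0x4.
C[2]: P[2] ⊕ 0x4 = 0xC; E(K, 0xC) = 0x1.
C[3]: P[3] ⊕ 0x1 = 0xB; E(K, 0xB) = 0x6.
C[4]: P[4] ⊕ 0x6 = 0xF; E(K, 0xF) = 0x2.
C[5]: P[5] ⊕ 0x2 = 0x9; E(K, 0x9) = 0x4.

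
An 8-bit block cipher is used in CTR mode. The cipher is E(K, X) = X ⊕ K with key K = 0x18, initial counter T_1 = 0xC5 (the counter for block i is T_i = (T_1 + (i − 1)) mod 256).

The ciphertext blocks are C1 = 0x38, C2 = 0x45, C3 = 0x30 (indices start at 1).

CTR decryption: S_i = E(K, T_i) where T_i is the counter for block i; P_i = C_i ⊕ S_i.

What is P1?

P1 = 0xE5

P1: T = 0xC5, S = E(K, T) = 0xDD; 0x38 ⊕ 0xDD = 0xE5.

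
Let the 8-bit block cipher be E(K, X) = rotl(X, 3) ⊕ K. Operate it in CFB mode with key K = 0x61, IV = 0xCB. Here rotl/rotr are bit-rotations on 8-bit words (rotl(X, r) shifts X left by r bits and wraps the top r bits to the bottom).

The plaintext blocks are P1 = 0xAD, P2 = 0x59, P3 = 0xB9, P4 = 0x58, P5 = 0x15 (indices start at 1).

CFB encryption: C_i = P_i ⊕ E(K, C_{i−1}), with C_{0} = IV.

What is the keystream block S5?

0xC7

C1: E(K, 0xCB) = 0x3F; 0xAD ⊕ 0x3F = 0x92.
C2: E(K, 0x92) = 0xF5; 0x59 ⊕ 0xF5 = 0xAC.
C3: E(K, 0xAC) = 0x04; 0xB9 ⊕ 0x04 = 0xBD.
C4: E(K, 0xBD) = 0x8C; 0x58 ⊕ 0x8C = 0xD4.
C5: E(K, 0xD4) = 0xC7; 0x15 ⊕ 0xC7 = 0xD2.
So S5 = 0xC7.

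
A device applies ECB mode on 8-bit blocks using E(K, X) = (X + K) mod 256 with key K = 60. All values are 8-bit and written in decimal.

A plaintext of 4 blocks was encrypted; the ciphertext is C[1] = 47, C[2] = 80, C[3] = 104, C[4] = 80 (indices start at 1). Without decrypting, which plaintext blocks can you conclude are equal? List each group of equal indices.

P[2] = P[4]

ECB encrypts each block independently with the same key, so equal ciphertext blocks imply equal plaintext blocks.
C[2] = C[4] = 80, so P[2] = P[4].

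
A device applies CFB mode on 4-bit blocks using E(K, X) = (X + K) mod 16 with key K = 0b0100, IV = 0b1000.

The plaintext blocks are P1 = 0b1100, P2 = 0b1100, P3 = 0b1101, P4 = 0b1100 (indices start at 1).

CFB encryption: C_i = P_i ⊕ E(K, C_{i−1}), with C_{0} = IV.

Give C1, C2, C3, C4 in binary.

C1 = 0b0000, C2 = 0b1000, C3 = 0b0001, C4 = 0b1001

C1: E(K, 0b1000) = 0b1100; 0b1100 ⊕ 0b1100 = 0b0000.
C2: E(K, 0b0000) = 0b0100; 0b1100 ⊕ 0b0100 = 0b1000.
C3: E(K, 0b1000) = 0b1100; 0b1101 ⊕ 0b1100 = 0b0001.
C4: E(K, 0b0001) = 0b0101; 0b1100 ⊕ 0b0101 = 0b1001.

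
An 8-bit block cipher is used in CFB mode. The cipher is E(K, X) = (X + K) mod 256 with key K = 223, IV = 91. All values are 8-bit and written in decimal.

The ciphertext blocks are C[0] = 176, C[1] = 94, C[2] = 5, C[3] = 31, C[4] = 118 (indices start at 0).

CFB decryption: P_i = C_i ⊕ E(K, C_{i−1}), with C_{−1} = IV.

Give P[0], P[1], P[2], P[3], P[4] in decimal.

P[0] = 138, P[1] = 209, P[2] = 56, P[3] = 251, P[4] = 136

P[0]: E(K, 91) = 58; 176 ⊕ 58 = 138.
P[1]: E(K, 176) = 143; 94 ⊕ 143 = 209.
P[2]: E(K, 94) = 61; 5 ⊕ 61 = 56.
P[3]: E(K, 5) = 228; 31 ⊕ 228 = 251.
P[4]: E(K, 31) = 254; 118 ⊕ 254 = 136.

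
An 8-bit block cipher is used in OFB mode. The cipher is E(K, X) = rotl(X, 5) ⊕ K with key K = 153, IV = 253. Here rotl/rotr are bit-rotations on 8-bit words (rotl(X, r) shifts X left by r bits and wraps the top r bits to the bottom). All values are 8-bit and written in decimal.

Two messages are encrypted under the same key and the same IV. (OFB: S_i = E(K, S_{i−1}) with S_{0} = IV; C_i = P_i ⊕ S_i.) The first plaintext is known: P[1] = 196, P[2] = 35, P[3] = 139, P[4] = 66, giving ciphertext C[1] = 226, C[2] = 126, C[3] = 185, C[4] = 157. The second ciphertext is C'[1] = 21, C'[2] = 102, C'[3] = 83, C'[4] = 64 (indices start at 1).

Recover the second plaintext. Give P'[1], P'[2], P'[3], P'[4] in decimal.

P'[1] = 51, P'[2] = 59, P'[3] = 97, P'[4] = 159

In OFB with a reused IV, both messages share the same keystream S_i, so C_i ⊕ C'_i = P_i ⊕ P'_i and thus P'_i = P_i ⊕ C_i ⊕ C'_i.
P'[1]: 196 ⊕ 226 ⊕ 21 = 51.
P'[2]: 35 ⊕ 126 ⊕ 102 = 59.
P'[3]: 139 ⊕ 185 ⊕ 83 = 97.
P'[4]: 66 ⊕ 157 ⊕ 64 = 159.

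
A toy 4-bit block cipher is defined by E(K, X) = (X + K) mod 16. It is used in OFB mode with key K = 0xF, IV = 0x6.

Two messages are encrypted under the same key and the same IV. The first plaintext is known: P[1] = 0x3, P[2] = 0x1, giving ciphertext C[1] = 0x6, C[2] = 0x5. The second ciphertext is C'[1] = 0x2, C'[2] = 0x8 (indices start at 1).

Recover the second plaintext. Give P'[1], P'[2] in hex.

In OFB with a reused IV, both messages share the same keystream S_i, so C_i ⊕ C'_i = P_i ⊕ P'_i and thus P'_i = P_i ⊕ C_i ⊕ C'_i.
P'[1]: 0x3 ⊕ 0x6 ⊕ 0x2 = 0x7.
P'[2]: 0x1 ⊕ 0x5 ⊕ 0x8 = 0xC.

P'[1] = 0x7, P'[2] = 0xC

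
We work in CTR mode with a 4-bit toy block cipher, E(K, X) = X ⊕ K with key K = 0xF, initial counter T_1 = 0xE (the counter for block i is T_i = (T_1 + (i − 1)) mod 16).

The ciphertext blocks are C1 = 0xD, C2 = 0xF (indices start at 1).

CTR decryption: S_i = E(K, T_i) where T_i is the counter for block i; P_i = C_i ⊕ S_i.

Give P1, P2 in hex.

P1: T = 0xE, S = E(K, T) = 0x1; 0xD ⊕ 0x1 = 0xC.
P2: T = 0xF, S = E(K, T) = 0x0; 0xF ⊕ 0x0 = 0xF.

P1 = 0xC, P2 = 0xF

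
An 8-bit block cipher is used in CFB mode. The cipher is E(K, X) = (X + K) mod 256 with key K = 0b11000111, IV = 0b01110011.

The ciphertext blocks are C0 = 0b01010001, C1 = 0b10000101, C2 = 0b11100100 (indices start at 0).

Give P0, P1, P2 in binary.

P0 = 0b01101011, P1 = 0b10011101, P2 = 0b10101000

CFB decryption: P_i = C_i ⊕ E(K, C_{i−1}), with C_{−1} = IV.
P0: E(K, 0b01110011) = 0b00111010; 0b01010001 ⊕ 0b00111010 = 0b01101011.
P1: E(K, 0b01010001) = 0b00011000; 0b10000101 ⊕ 0b00011000 = 0b10011101.
P2: E(K, 0b10000101) = 0b01001100; 0b11100100 ⊕ 0b01001100 = 0b10101000.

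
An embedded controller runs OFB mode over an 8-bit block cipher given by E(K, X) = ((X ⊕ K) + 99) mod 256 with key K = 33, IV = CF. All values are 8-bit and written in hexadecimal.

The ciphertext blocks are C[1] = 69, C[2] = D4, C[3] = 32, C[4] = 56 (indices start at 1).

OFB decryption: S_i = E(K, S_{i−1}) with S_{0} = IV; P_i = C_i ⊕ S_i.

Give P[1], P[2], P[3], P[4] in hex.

P[1]: S = E(K, CF) = 95; 69 ⊕ 95 = FC.
P[2]: S = E(K, 95) = 3F; D4 ⊕ 3F = EB.
P[3]: S = E(K, 3F) = A5; 32 ⊕ A5 = 97.
P[4]: S = E(K, A5) = 2F; 56 ⊕ 2F = 79.

P[1] = FC, P[2] = EB, P[3] = 97, P[4] = 79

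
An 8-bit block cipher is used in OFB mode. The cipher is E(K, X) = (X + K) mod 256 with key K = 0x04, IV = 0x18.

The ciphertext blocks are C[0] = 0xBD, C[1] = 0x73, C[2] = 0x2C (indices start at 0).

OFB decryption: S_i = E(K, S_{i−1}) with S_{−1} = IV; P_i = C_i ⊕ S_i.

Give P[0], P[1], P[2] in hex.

P[0]: S = E(K, 0x18) = 0x1C; 0xBD ⊕ 0x1C = 0xA1.
P[1]: S = E(K, 0x1C) = 0x20; 0x73 ⊕ 0x20 = 0x53.
P[2]: S = E(K, 0x20) = 0x24; 0x2C ⊕ 0x24 = 0x08.

P[0] = 0xA1, P[1] = 0x53, P[2] = 0x08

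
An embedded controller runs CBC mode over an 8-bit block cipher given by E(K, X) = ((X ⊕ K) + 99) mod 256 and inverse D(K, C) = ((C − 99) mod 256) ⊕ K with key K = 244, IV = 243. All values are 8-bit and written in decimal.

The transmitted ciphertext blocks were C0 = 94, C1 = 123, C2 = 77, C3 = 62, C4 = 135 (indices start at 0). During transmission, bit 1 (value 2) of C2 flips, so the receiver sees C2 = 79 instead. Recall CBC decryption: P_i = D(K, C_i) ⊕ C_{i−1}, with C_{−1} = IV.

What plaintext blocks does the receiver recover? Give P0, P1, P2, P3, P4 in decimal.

Only C2 changed, to 79. In CBC, a change in C_i garbles P_i and flips the same bit in P_{i+1}. Decrypting the received ciphertext:
P0: D(K, 94) = 15; 15 ⊕ 243 = 252.
P1: D(K, 123) = 236; 236 ⊕ 94 = 178.
P2: D(K, 79) = 24; 24 ⊕ 123 = 99.
P3: D(K, 62) = 47; 47 ⊕ 79 = 96.
P4: D(K, 135) = 208; 208 ⊕ 62 = 238.
Blocks that differ from the original plaintext: P2, P3.

P0 = 252, P1 = 178, P2 = 99, P3 = 96, P4 = 238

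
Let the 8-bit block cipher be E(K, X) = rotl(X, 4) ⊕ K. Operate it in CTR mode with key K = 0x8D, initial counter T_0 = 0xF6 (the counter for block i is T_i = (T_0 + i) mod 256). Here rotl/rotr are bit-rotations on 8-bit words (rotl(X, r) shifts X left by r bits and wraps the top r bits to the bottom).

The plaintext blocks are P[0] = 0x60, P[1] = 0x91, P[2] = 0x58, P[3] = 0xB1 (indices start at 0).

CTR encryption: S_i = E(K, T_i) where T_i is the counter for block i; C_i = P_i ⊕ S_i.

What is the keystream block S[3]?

0x12

C[0]: T = 0xF6, S = E(K, T) = 0xE2; 0x60 ⊕ 0xE2 = 0x82.
C[1]: T = 0xF7, S = E(K, T) = 0xF2; 0x91 ⊕ 0xF2 = 0x63.
C[2]: T = 0xF8, S = E(K, T) = 0x02; 0x58 ⊕ 0x02 = 0x5A.
C[3]: T = 0xF9, S = E(K, T) = 0x12; 0xB1 ⊕ 0x12 = 0xA3.
So S[3] = 0x12.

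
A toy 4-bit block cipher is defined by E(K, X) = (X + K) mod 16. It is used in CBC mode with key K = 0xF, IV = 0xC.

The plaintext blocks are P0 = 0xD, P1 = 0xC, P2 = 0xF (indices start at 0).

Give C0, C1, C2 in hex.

C0 = 0x0, C1 = 0xB, C2 = 0x3

CBC encryption: C_i = E(K, P_i ⊕ C_{i−1}), with C_{−1} = IV.
C0: P0 ⊕ 0xC = 0x1; E(K, 0x1) = 0x0.
C1: P1 ⊕ 0x0 = 0xC; E(K, 0xC) = 0xB.
C2: P2 ⊕ 0xB = 0x4; E(K, 0x4) = 0x3.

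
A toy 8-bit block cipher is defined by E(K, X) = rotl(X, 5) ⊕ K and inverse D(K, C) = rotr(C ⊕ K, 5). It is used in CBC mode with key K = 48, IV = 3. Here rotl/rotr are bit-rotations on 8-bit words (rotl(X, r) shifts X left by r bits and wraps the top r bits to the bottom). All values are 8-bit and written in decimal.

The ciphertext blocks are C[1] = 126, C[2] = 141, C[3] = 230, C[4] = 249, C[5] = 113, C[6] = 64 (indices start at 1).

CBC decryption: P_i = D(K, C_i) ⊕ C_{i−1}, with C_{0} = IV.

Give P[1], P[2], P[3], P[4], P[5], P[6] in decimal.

P[1] = 113, P[2] = 147, P[3] = 59, P[4] = 168, P[5] = 243, P[6] = 242

P[1]: D(K, 126) = 114; 114 ⊕ 3 = 113.
P[2]: D(K, 141) = 237; 237 ⊕ 126 = 147.
P[3]: D(K, 230) = 182; 182 ⊕ 141 = 59.
P[4]: D(K, 249) = 78; 78 ⊕ 230 = 168.
P[5]: D(K, 113) = 10; 10 ⊕ 249 = 243.
P[6]: D(K, 64) = 131; 131 ⊕ 113 = 242.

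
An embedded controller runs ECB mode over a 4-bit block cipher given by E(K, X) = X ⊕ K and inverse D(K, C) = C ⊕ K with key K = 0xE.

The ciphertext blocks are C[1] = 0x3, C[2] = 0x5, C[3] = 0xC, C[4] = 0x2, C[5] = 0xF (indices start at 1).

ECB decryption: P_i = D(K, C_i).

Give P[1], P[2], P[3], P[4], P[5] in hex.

P[1] = 0xD, P[2] = 0xB, P[3] = 0x2, P[4] = 0xC, P[5] = 0x1

P[1]: D(K, 0x3) = 0xD.
P[2]: D(K, 0x5) = 0xB.
P[3]: D(K, 0xC) = 0x2.
P[4]: D(K, 0x2) = 0xC.
P[5]: D(K, 0xF) = 0x1.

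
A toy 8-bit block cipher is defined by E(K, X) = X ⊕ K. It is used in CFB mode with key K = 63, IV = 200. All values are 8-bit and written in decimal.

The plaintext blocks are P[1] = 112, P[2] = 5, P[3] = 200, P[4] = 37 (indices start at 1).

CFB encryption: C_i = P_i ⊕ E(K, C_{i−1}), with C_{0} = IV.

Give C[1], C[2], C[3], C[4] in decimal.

C[1] = 135, C[2] = 189, C[3] = 74, C[4] = 80

C[1]: E(K, 200) = 247; 112 ⊕ 247 = 135.
C[2]: E(K, 135) = 184; 5 ⊕ 184 = 189.
C[3]: E(K, 189) = 130; 200 ⊕ 130 = 74.
C[4]: E(K, 74) = 117; 37 ⊕ 117 = 80.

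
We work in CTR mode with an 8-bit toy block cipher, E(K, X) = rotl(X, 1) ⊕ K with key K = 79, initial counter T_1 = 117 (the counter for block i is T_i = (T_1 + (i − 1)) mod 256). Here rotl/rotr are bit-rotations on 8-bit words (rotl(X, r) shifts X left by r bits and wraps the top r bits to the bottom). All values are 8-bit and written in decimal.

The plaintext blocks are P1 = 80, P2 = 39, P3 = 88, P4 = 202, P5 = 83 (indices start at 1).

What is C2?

C2 = 132

CTR encryption: S_i = E(K, T_i) where T_i is the counter for block i; C_i = P_i ⊕ S_i.
C1: T = 117, S = E(K, T) = 165; 80 ⊕ 165 = 245.
C2: T = 118, S = E(K, T) = 163; 39 ⊕ 163 = 132.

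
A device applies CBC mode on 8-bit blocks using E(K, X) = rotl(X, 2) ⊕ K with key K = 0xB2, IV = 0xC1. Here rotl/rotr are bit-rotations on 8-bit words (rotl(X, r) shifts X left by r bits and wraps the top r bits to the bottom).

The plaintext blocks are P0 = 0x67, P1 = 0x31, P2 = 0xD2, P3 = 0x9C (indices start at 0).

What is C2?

C2 = 0xA2

CBC encryption: C_i = E(K, P_i ⊕ C_{i−1}), with C_{−1} = IV.
C0: P0 ⊕ 0xC1 = 0xA6; E(K, 0xA6) = 0x28.
C1: P1 ⊕ 0x28 = 0x19; E(K, 0x19) = 0xD6.
C2: P2 ⊕ 0xD6 = 0x04; E(K, 0x04) = 0xA2.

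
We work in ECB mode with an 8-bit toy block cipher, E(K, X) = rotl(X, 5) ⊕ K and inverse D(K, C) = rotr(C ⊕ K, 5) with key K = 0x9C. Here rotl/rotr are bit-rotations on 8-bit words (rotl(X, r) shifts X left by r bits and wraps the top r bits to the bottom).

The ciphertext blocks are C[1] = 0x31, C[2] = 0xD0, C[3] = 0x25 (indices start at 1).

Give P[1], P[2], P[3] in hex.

ECB decryption: P_i = D(K, C_i).
P[1]: D(K, 0x31) = 0x6D.
P[2]: D(K, 0xD0) = 0x62.
P[3]: D(K, 0x25) = 0xCD.

P[1] = 0x6D, P[2] = 0x62, P[3] = 0xCD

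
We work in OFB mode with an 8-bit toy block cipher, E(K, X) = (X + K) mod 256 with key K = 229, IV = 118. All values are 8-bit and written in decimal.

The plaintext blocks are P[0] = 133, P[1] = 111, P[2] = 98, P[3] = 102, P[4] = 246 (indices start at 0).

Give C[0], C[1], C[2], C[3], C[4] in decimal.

C[0] = 222, C[1] = 47, C[2] = 71, C[3] = 108, C[4] = 25

OFB encryption: S_i = E(K, S_{i−1}) with S_{−1} = IV; C_i = P_i ⊕ S_i.
C[0]: S = E(K, 118) = 91; 133 ⊕ 91 = 222.
C[1]: S = E(K, 91) = 64; 111 ⊕ 64 = 47.
C[2]: S = E(K, 64) = 37; 98 ⊕ 37 = 71.
C[3]: S = E(K, 37) = 10; 102 ⊕ 10 = 108.
C[4]: S = E(K, 10) = 239; 246 ⊕ 239 = 25.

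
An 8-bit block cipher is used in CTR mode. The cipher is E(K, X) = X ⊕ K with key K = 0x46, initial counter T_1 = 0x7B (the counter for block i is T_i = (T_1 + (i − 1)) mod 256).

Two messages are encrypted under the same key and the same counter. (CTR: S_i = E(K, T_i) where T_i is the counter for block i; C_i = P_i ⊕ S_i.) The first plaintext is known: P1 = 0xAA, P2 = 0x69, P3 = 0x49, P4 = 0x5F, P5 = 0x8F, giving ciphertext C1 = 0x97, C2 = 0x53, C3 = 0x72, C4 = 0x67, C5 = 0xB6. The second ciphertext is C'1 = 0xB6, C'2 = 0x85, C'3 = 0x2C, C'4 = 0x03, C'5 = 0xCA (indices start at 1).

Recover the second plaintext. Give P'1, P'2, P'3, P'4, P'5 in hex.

In CTR with a reused counter, both messages share the same keystream S_i, so C_i ⊕ C'_i = P_i ⊕ P'_i and thus P'_i = P_i ⊕ C_i ⊕ C'_i.
P'1: 0xAA ⊕ 0x97 ⊕ 0xB6 = 0x8B.
P'2: 0x69 ⊕ 0x53 ⊕ 0x85 = 0xBF.
P'3: 0x49 ⊕ 0x72 ⊕ 0x2C = 0x17.
P'4: 0x5F ⊕ 0x67 ⊕ 0x03 = 0x3B.
P'5: 0x8F ⊕ 0xB6 ⊕ 0xCA = 0xF3.

P'1 = 0x8B, P'2 = 0xBF, P'3 = 0x17, P'4 = 0x3B, P'5 = 0xF3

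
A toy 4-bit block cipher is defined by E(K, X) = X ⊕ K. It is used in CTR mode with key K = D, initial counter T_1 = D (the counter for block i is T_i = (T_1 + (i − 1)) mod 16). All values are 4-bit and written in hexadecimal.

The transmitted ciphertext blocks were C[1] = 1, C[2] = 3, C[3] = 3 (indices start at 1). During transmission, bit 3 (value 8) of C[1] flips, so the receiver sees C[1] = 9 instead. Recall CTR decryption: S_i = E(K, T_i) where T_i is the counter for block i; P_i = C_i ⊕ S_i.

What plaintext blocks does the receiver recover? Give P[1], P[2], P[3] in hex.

P[1] = 9, P[2] = 0, P[3] = 1

Only C[1] changed, to 9. In CTR, a change in C_i flips the same bit in P_i only; the keystream is unaffected. Decrypting the received ciphertext:
P[1]: T = D, S = E(K, T) = 0; 9 ⊕ 0 = 9.
P[2]: T = E, S = E(K, T) = 3; 3 ⊕ 3 = 0.
P[3]: T = F, S = E(K, T) = 2; 3 ⊕ 2 = 1.
Blocks that differ from the original plaintext: P[1].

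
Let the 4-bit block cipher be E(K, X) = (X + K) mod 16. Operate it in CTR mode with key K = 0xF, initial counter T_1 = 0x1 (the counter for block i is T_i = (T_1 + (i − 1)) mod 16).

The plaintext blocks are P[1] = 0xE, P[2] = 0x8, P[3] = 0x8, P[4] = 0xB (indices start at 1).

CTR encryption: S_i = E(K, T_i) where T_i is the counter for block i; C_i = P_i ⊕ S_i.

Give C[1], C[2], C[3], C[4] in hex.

C[1] = 0xE, C[2] = 0x9, C[3] = 0xA, C[4] = 0x8

C[1]: T = 0x1, S = E(K, T) = 0x0; 0xE ⊕ 0x0 = 0xE.
C[2]: T = 0x2, S = E(K, T) = 0x1; 0x8 ⊕ 0x1 = 0x9.
C[3]: T = 0x3, S = E(K, T) = 0x2; 0x8 ⊕ 0x2 = 0xA.
C[4]: T = 0x4, S = E(K, T) = 0x3; 0xB ⊕ 0x3 = 0x8.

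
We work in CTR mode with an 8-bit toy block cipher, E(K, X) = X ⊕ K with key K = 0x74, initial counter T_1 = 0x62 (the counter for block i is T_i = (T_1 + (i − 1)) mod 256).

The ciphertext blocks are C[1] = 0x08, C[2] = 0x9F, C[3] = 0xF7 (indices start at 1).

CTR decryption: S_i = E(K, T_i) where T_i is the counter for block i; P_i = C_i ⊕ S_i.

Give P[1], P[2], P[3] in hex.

P[1] = 0x1E, P[2] = 0x88, P[3] = 0xE7

P[1]: T = 0x62, S = E(K, T) = 0x16; 0x08 ⊕ 0x16 = 0x1E.
P[2]: T = 0x63, S = E(K, T) = 0x17; 0x9F ⊕ 0x17 = 0x88.
P[3]: T = 0x64, S = E(K, T) = 0x10; 0xF7 ⊕ 0x10 = 0xE7.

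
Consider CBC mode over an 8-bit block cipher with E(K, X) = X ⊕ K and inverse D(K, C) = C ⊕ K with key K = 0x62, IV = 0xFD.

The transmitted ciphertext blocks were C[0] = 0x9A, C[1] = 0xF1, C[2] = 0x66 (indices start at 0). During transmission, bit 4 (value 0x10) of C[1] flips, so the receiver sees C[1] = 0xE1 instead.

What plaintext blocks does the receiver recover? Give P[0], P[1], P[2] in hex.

CBC decryption: P_i = D(K, C_i) ⊕ C_{i−1}, with C_{−1} = IV.
Only C[1] changed, to 0xE1. In CBC, a change in C_i garbles P_i and flips the same bit in P_{i+1}. Decrypting the received ciphertext:
P[0]: D(K, 0x9A) = 0xF8; 0xF8 ⊕ 0xFD = 0x05.
P[1]: D(K, 0xE1) = 0x83; 0x83 ⊕ 0x9A = 0x19.
P[2]: D(K, 0x66) = 0x04; 0x04 ⊕ 0xE1 = 0xE5.
Blocks that differ from the original plaintext: P[1], P[2].

P[0] = 0x05, P[1] = 0x19, P[2] = 0xE5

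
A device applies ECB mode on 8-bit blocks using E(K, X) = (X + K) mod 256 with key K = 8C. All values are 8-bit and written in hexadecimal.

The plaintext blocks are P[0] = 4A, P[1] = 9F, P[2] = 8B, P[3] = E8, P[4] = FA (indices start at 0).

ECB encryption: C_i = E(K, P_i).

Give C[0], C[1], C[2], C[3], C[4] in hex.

C[0]: E(K, 4A) = D6.
C[1]: E(K, 9F) = 2B.
C[2]: E(K, 8B) = 17.
C[3]: E(K, E8) = 74.
C[4]: E(K, FA) = 86.

C[0] = D6, C[1] = 2B, C[2] = 17, C[3] = 74, C[4] = 86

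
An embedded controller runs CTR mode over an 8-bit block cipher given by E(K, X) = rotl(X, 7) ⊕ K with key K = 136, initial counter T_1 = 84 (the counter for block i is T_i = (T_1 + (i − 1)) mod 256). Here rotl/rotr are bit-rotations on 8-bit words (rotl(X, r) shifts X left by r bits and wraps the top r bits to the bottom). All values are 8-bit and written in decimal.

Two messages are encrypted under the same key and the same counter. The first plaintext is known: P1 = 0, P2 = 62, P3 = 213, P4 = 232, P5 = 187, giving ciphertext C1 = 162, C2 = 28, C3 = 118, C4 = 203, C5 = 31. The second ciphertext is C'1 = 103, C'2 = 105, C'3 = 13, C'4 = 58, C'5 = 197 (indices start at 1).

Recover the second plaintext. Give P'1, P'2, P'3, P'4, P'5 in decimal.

In CTR with a reused counter, both messages share the same keystream S_i, so C_i ⊕ C'_i = P_i ⊕ P'_i and thus P'_i = P_i ⊕ C_i ⊕ C'_i.
P'1: 0 ⊕ 162 ⊕ 103 = 197.
P'2: 62 ⊕ 28 ⊕ 105 = 75.
P'3: 213 ⊕ 118 ⊕ 13 = 174.
P'4: 232 ⊕ 203 ⊕ 58 = 25.
P'5: 187 ⊕ 31 ⊕ 197 = 97.

P'1 = 197, P'2 = 75, P'3 = 174, P'4 = 25, P'5 = 97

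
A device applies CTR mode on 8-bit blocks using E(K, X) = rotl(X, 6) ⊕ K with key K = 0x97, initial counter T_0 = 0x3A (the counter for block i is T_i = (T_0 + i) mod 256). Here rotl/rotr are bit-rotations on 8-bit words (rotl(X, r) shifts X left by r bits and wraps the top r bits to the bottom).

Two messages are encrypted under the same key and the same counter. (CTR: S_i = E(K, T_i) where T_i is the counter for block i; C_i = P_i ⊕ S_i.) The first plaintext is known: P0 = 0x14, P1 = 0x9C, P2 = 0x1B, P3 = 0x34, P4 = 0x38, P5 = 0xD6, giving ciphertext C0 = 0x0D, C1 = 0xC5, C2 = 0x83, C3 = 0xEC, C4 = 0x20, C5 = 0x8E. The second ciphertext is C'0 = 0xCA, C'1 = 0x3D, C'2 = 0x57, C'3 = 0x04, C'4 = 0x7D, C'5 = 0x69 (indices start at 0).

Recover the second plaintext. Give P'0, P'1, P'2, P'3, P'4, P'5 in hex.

In CTR with a reused counter, both messages share the same keystream S_i, so C_i ⊕ C'_i = P_i ⊕ P'_i and thus P'_i = P_i ⊕ C_i ⊕ C'_i.
P'0: 0x14 ⊕ 0x0D ⊕ 0xCA = 0xD3.
P'1: 0x9C ⊕ 0xC5 ⊕ 0x3D = 0x64.
P'2: 0x1B ⊕ 0x83 ⊕ 0x57 = 0xCF.
P'3: 0x34 ⊕ 0xEC ⊕ 0x04 = 0xDC.
P'4: 0x38 ⊕ 0x20 ⊕ 0x7D = 0x65.
P'5: 0xD6 ⊕ 0x8E ⊕ 0x69 = 0x31.

P'0 = 0xD3, P'1 = 0x64, P'2 = 0xCF, P'3 = 0xDC, P'4 = 0x65, P'5 = 0x31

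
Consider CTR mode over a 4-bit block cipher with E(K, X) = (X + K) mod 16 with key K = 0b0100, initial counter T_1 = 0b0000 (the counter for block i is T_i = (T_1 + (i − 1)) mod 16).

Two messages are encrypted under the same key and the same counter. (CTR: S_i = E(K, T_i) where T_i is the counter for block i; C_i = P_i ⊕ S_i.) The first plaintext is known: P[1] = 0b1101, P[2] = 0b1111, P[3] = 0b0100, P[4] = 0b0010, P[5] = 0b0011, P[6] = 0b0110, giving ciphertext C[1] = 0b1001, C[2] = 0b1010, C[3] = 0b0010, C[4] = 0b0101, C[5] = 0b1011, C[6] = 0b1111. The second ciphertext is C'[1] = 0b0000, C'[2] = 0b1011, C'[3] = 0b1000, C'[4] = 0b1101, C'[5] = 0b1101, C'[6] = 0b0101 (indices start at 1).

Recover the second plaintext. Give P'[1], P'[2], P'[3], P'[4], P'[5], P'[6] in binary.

P'[1] = 0b0100, P'[2] = 0b1110, P'[3] = 0b1110, P'[4] = 0b1010, P'[5] = 0b0101, P'[6] = 0b1100

In CTR with a reused counter, both messages share the same keystream S_i, so C_i ⊕ C'_i = P_i ⊕ P'_i and thus P'_i = P_i ⊕ C_i ⊕ C'_i.
P'[1]: 0b1101 ⊕ 0b1001 ⊕ 0b0000 = 0b0100.
P'[2]: 0b1111 ⊕ 0b1010 ⊕ 0b1011 = 0b1110.
P'[3]: 0b0100 ⊕ 0b0010 ⊕ 0b1000 = 0b1110.
P'[4]: 0b0010 ⊕ 0b0101 ⊕ 0b1101 = 0b1010.
P'[5]: 0b0011 ⊕ 0b1011 ⊕ 0b1101 = 0b0101.
P'[6]: 0b0110 ⊕ 0b1111 ⊕ 0b0101 = 0b1100.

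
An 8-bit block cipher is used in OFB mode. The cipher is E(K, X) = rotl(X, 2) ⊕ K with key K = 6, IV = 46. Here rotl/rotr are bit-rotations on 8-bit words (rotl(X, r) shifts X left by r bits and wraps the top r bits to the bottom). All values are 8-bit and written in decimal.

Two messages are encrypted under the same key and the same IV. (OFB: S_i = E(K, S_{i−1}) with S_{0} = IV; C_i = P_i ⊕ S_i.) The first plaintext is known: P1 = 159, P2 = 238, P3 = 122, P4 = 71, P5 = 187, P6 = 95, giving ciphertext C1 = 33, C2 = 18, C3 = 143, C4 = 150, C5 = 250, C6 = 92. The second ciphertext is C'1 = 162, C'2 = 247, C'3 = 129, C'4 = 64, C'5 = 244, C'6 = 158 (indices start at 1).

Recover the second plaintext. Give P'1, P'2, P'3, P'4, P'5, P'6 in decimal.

P'1 = 28, P'2 = 11, P'3 = 116, P'4 = 145, P'5 = 181, P'6 = 157

In OFB with a reused IV, both messages share the same keystream S_i, so C_i ⊕ C'_i = P_i ⊕ P'_i and thus P'_i = P_i ⊕ C_i ⊕ C'_i.
P'1: 159 ⊕ 33 ⊕ 162 = 28.
P'2: 238 ⊕ 18 ⊕ 247 = 11.
P'3: 122 ⊕ 143 ⊕ 129 = 116.
P'4: 71 ⊕ 150 ⊕ 64 = 145.
P'5: 187 ⊕ 250 ⊕ 244 = 181.
P'6: 95 ⊕ 92 ⊕ 158 = 157.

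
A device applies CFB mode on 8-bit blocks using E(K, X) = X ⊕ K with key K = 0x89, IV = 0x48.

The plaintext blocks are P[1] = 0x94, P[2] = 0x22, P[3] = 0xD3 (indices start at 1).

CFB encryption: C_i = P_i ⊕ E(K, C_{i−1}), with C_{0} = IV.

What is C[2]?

C[2] = 0xFE

C[1]: E(K, 0x48) = 0xC1; 0x94 ⊕ 0xC1 = 0x55.
C[2]: E(K, 0x55) = 0xDC; 0x22 ⊕ 0xDC = 0xFE.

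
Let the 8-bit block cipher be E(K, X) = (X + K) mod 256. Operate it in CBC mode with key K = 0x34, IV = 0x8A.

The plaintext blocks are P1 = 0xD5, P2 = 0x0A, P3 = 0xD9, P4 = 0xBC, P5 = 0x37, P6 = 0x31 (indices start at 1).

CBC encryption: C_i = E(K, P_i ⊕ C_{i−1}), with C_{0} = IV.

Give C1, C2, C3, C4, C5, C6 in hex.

C1: P1 ⊕ 0x8A = 0x5F; E(K, 0x5F) = 0x93.
C2: P2 ⊕ 0x93 = 0x99; E(K, 0x99) = 0xCD.
C3: P3 ⊕ 0xCD = 0x14; E(K, 0x14) = 0x48.
C4: P4 ⊕ 0x48 = 0xF4; E(K, 0xF4) = 0x28.
C5: P5 ⊕ 0x28 = 0x1F; E(K, 0x1F) = 0x53.
C6: P6 ⊕ 0x53 = 0x62; E(K, 0x62) = 0x96.

C1 = 0x93, C2 = 0xCD, C3 = 0x48, C4 = 0x28, C5 = 0x53, C6 = 0x96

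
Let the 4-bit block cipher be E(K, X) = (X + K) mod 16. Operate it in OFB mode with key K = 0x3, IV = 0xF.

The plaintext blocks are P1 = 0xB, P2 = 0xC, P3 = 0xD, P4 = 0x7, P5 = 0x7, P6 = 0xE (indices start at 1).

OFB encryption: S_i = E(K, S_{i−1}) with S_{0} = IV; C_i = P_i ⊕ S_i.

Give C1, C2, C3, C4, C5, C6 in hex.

C1: S = E(K, 0xF) = 0x2; 0xB ⊕ 0x2 = 0x9.
C2: S = E(K, 0x2) = 0x5; 0xC ⊕ 0x5 = 0x9.
C3: S = E(K, 0x5) = 0x8; 0xD ⊕ 0x8 = 0x5.
C4: S = E(K, 0x8) = 0xB; 0x7 ⊕ 0xB = 0xC.
C5: S = E(K, 0xB) = 0xE; 0x7 ⊕ 0xE = 0x9.
C6: S = E(K, 0xE) = 0x1; 0xE ⊕ 0x1 = 0xF.

C1 = 0x9, C2 = 0x9, C3 = 0x5, C4 = 0xC, C5 = 0x9, C6 = 0xF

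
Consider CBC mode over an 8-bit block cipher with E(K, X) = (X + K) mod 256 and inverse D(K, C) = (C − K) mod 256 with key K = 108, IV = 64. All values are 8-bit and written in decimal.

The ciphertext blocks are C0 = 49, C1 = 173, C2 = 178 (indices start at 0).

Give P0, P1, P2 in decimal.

CBC decryption: P_i = D(K, C_i) ⊕ C_{i−1}, with C_{−1} = IV.
P0: D(K, 49) = 197; 197 ⊕ 64 = 133.
P1: D(K, 173) = 65; 65 ⊕ 49 = 112.
P2: D(K, 178) = 70; 70 ⊕ 173 = 235.

P0 = 133, P1 = 112, P2 = 235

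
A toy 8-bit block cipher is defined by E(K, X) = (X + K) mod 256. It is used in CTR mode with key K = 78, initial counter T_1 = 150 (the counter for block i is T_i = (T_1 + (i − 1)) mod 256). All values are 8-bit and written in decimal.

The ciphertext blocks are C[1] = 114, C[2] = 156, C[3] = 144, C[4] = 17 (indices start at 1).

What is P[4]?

P[4] = 246

CTR decryption: S_i = E(K, T_i) where T_i is the counter for block i; P_i = C_i ⊕ S_i.
P[4]: T = 153, S = E(K, T) = 231; 17 ⊕ 231 = 246.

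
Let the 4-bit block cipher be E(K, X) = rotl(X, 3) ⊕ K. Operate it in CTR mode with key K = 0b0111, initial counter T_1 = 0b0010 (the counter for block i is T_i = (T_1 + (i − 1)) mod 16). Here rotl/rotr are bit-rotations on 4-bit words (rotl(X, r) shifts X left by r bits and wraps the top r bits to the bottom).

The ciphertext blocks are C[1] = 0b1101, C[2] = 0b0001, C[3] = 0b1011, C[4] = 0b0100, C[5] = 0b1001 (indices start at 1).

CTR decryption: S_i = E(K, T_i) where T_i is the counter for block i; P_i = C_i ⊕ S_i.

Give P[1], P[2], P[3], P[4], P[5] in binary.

P[1] = 0b1011, P[2] = 0b1111, P[3] = 0b1110, P[4] = 0b1001, P[5] = 0b1101

P[1]: T = 0b0010, S = E(K, T) = 0b0110; 0b1101 ⊕ 0b0110 = 0b1011.
P[2]: T = 0b0011, S = E(K, T) = 0b1110; 0b0001 ⊕ 0b1110 = 0b1111.
P[3]: T = 0b0100, S = E(K, T) = 0b0101; 0b1011 ⊕ 0b0101 = 0b1110.
P[4]: T = 0b0101, S = E(K, T) = 0b1101; 0b0100 ⊕ 0b1101 = 0b1001.
P[5]: T = 0b0110, S = E(K, T) = 0b0100; 0b1001 ⊕ 0b0100 = 0b1101.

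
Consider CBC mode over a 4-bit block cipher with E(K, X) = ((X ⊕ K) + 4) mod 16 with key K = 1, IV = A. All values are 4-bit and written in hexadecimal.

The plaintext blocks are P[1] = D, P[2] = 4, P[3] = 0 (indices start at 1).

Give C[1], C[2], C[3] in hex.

C[1] = A, C[2] = 3, C[3] = 6

CBC encryption: C_i = E(K, P_i ⊕ C_{i−1}), with C_{0} = IV.
C[1]: P[1] ⊕ A = 7; E(K, 7) = A.
C[2]: P[2] ⊕ A = E; E(K, E) = 3.
C[3]: P[3] ⊕ 3 = 3; E(K, 3) = 6.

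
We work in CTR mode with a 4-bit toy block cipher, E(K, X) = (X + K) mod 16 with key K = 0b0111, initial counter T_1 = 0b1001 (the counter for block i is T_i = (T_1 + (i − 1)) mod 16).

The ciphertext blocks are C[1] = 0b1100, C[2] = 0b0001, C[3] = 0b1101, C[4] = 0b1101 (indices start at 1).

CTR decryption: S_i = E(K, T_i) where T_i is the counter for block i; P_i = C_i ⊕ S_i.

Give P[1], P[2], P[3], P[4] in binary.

P[1] = 0b1100, P[2] = 0b0000, P[3] = 0b1111, P[4] = 0b1110

P[1]: T = 0b1001, S = E(K, T) = 0b0000; 0b1100 ⊕ 0b0000 = 0b1100.
P[2]: T = 0b1010, S = E(K, T) = 0b0001; 0b0001 ⊕ 0b0001 = 0b0000.
P[3]: T = 0b1011, S = E(K, T) = 0b0010; 0b1101 ⊕ 0b0010 = 0b1111.
P[4]: T = 0b1100, S = E(K, T) = 0b0011; 0b1101 ⊕ 0b0011 = 0b1110.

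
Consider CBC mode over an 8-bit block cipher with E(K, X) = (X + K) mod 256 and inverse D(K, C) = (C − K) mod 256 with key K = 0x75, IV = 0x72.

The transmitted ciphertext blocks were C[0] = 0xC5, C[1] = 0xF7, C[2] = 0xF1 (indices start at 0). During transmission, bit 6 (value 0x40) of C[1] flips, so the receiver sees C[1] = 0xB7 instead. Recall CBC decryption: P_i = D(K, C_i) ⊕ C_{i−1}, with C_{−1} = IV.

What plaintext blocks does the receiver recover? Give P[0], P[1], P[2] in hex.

Only C[1] changed, to 0xB7. In CBC, a change in C_i garbles P_i and flips the same bit in P_{i+1}. Decrypting the received ciphertext:
P[0]: D(K, 0xC5) = 0x50; 0x50 ⊕ 0x72 = 0x22.
P[1]: D(K, 0xB7) = 0x42; 0x42 ⊕ 0xC5 = 0x87.
P[2]: D(K, 0xF1) = 0x7C; 0x7C ⊕ 0xB7 = 0xCB.
Blocks that differ from the original plaintext: P[1], P[2].

P[0] = 0x22, P[1] = 0x87, P[2] = 0xCB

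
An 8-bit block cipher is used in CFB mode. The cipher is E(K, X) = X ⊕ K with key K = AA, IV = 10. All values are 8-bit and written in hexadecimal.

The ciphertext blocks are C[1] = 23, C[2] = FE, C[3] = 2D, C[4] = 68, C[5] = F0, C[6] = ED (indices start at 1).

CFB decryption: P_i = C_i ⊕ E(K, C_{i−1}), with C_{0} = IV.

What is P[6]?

P[6]: E(K, F0) = 5A; ED ⊕ 5A = B7.

P[6] = B7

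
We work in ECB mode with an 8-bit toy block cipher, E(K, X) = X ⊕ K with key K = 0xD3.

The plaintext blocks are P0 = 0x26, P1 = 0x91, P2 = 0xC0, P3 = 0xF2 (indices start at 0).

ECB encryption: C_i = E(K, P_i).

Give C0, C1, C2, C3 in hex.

C0: E(K, 0x26) = 0xF5.
C1: E(K, 0x91) = 0x42.
C2: E(K, 0xC0) = 0x13.
C3: E(K, 0xF2) = 0x21.

C0 = 0xF5, C1 = 0x42, C2 = 0x13, C3 = 0x21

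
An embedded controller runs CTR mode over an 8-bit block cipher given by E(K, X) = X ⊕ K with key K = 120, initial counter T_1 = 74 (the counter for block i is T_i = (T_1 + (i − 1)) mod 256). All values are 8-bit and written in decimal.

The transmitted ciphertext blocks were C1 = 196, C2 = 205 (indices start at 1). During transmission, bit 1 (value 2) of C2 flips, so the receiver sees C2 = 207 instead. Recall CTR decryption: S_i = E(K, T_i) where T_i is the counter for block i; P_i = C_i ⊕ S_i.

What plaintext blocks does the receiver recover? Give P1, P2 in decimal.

Only C2 changed, to 207. In CTR, a change in C_i flips the same bit in P_i only; the keystream is unaffected. Decrypting the received ciphertext:
P1: T = 74, S = E(K, T) = 50; 196 ⊕ 50 = 246.
P2: T = 75, S = E(K, T) = 51; 207 ⊕ 51 = 252.
Blocks that differ from the original plaintext: P2.

P1 = 246, P2 = 252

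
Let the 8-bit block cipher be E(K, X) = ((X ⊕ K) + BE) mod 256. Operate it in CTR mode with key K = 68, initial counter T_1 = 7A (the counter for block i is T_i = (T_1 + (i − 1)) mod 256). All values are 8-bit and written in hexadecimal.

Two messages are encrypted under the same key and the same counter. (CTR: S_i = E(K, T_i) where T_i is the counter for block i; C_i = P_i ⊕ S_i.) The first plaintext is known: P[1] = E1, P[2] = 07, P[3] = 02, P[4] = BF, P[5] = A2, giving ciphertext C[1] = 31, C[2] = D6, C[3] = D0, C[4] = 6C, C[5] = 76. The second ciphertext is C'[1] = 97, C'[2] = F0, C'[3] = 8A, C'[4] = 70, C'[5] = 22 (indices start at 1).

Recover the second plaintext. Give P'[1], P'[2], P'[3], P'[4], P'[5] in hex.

P'[1] = 47, P'[2] = 21, P'[3] = 58, P'[4] = A3, P'[5] = F6

In CTR with a reused counter, both messages share the same keystream S_i, so C_i ⊕ C'_i = P_i ⊕ P'_i and thus P'_i = P_i ⊕ C_i ⊕ C'_i.
P'[1]: E1 ⊕ 31 ⊕ 97 = 47.
P'[2]: 07 ⊕ D6 ⊕ F0 = 21.
P'[3]: 02 ⊕ D0 ⊕ 8A = 58.
P'[4]: BF ⊕ 6C ⊕ 70 = A3.
P'[5]: A2 ⊕ 76 ⊕ 22 = F6.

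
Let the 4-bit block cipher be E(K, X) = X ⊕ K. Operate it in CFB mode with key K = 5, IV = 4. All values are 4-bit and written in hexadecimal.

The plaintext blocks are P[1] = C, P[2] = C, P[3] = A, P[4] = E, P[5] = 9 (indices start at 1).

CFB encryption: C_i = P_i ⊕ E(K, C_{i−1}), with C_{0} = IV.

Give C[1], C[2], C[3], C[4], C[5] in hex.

C[1] = D, C[2] = 4, C[3] = B, C[4] = 0, C[5] = C

C[1]: E(K, 4) = 1; C ⊕ 1 = D.
C[2]: E(K, D) = 8; C ⊕ 8 = 4.
C[3]: E(K, 4) = 1; A ⊕ 1 = B.
C[4]: E(K, B) = E; E ⊕ E = 0.
C[5]: E(K, 0) = 5; 9 ⊕ 5 = C.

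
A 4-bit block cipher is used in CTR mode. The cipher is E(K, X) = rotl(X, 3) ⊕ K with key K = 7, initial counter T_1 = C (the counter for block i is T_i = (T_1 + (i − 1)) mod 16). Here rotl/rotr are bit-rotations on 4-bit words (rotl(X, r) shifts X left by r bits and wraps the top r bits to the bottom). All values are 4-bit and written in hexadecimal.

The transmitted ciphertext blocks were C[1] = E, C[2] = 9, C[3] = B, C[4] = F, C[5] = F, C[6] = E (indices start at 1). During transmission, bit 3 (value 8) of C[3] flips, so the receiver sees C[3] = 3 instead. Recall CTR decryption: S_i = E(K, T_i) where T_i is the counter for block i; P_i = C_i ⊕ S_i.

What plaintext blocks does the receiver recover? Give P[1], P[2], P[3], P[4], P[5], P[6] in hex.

Only C[3] changed, to 3. In CTR, a change in C_i flips the same bit in P_i only; the keystream is unaffected. Decrypting the received ciphertext:
P[1]: T = C, S = E(K, T) = 1; E ⊕ 1 = F.
P[2]: T = D, S = E(K, T) = 9; 9 ⊕ 9 = 0.
P[3]: T = E, S = E(K, T) = 0; 3 ⊕ 0 = 3.
P[4]: T = F, S = E(K, T) = 8; F ⊕ 8 = 7.
P[5]: T = 0, S = E(K, T) = 7; F ⊕ 7 = 8.
P[6]: T = 1, S = E(K, T) = F; E ⊕ F = 1.
Blocks that differ from the original plaintext: P[3].

P[1] = F, P[2] = 0, P[3] = 3, P[4] = 7, P[5] = 8, P[6] = 1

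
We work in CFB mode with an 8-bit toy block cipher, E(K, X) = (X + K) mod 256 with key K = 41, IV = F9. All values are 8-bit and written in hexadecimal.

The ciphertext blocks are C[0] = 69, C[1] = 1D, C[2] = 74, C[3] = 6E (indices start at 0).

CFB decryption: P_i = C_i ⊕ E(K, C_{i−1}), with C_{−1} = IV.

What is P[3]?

P[3]: E(K, 74) = B5; 6E ⊕ B5 = DB.

P[3] = DB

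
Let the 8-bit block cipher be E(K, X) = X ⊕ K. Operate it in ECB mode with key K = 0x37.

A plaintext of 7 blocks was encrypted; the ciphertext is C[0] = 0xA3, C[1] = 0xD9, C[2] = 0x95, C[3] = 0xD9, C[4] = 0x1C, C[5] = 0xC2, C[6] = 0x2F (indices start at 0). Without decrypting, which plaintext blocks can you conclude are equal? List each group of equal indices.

ECB encrypts each block independently with the same key, so equal ciphertext blocks imply equal plaintext blocks.
C[1] = C[3] = 0xD9, so P[1] = P[3].

P[1] = P[3]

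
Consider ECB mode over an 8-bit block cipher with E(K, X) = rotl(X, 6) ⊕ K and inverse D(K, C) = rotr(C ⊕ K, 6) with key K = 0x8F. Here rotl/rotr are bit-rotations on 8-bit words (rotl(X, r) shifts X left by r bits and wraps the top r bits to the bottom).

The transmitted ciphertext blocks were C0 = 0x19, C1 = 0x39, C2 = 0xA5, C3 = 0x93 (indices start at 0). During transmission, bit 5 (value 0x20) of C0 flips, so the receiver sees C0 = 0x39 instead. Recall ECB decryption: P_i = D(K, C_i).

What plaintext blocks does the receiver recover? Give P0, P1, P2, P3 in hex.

Only C0 changed, to 0x39. In ECB, a change in C_i affects only P_i. Decrypting the received ciphertext:
P0: D(K, 0x39) = 0xDA.
P1: D(K, 0x39) = 0xDA.
P2: D(K, 0xA5) = 0xA8.
P3: D(K, 0x93) = 0x70.
Blocks that differ from the original plaintext: P0.

P0 = 0xDA, P1 = 0xDA, P2 = 0xA8, P3 = 0x70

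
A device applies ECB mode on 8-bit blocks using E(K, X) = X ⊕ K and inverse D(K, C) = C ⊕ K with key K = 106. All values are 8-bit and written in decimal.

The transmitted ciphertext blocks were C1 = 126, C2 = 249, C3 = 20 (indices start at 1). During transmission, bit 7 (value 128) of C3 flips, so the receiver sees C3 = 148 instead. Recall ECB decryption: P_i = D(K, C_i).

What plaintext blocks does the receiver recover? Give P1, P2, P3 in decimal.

P1 = 20, P2 = 147, P3 = 254

Only C3 changed, to 148. In ECB, a change in C_i affects only P_i. Decrypting the received ciphertext:
P1: D(K, 126) = 20.
P2: D(K, 249) = 147.
P3: D(K, 148) = 254.
Blocks that differ from the original plaintext: P3.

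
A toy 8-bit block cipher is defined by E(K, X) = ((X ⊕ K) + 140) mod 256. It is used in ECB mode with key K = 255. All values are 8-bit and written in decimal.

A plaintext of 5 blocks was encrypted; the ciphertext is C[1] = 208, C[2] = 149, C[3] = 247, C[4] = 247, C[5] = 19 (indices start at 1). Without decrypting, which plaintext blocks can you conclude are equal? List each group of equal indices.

P[3] = P[4]

ECB encrypts each block independently with the same key, so equal ciphertext blocks imply equal plaintext blocks.
C[3] = C[4] = 247, so P[3] = P[4].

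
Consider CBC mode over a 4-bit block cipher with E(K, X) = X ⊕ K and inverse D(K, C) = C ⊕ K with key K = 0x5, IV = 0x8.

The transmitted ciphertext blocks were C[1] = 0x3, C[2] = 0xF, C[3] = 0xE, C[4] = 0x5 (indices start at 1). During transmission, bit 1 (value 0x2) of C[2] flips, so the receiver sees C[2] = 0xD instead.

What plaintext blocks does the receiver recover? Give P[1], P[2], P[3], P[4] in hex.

P[1] = 0xE, P[2] = 0xB, P[3] = 0x6, P[4] = 0xE

CBC decryption: P_i = D(K, C_i) ⊕ C_{i−1}, with C_{0} = IV.
Only C[2] changed, to 0xD. In CBC, a change in C_i garbles P_i and flips the same bit in P_{i+1}. Decrypting the received ciphertext:
P[1]: D(K, 0x3) = 0x6; 0x6 ⊕ 0x8 = 0xE.
P[2]: D(K, 0xD) = 0x8; 0x8 ⊕ 0x3 = 0xB.
P[3]: D(K, 0xE) = 0xB; 0xB ⊕ 0xD = 0x6.
P[4]: D(K, 0x5) = 0x0; 0x0 ⊕ 0xE = 0xE.
Blocks that differ from the original plaintext: P[2], P[3].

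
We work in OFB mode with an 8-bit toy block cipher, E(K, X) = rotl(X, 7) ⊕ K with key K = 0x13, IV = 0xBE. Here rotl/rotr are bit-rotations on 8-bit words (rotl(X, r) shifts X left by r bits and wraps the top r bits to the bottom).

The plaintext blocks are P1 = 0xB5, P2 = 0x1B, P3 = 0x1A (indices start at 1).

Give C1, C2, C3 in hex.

OFB encryption: S_i = E(K, S_{i−1}) with S_{0} = IV; C_i = P_i ⊕ S_i.
C1: S = E(K, 0xBE) = 0x4C; 0xB5 ⊕ 0x4C = 0xF9.
C2: S = E(K, 0x4C) = 0x35; 0x1B ⊕ 0x35 = 0x2E.
C3: S = E(K, 0x35) = 0x89; 0x1A ⊕ 0x89 = 0x93.

C1 = 0xF9, C2 = 0x2E, C3 = 0x93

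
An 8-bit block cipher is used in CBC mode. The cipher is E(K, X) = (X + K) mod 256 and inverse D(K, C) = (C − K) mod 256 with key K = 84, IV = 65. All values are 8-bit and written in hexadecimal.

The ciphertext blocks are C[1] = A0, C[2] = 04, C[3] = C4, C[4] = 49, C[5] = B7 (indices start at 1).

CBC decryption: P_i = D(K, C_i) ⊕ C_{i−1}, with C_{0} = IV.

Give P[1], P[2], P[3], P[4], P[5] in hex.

P[1] = 79, P[2] = 20, P[3] = 44, P[4] = 01, P[5] = 7A

P[1]: D(K, A0) = 1C; 1C ⊕ 65 = 79.
P[2]: D(K, 04) = 80; 80 ⊕ A0 = 20.
P[3]: D(K, C4) = 40; 40 ⊕ 04 = 44.
P[4]: D(K, 49) = C5; C5 ⊕ C4 = 01.
P[5]: D(K, B7) = 33; 33 ⊕ 49 = 7A.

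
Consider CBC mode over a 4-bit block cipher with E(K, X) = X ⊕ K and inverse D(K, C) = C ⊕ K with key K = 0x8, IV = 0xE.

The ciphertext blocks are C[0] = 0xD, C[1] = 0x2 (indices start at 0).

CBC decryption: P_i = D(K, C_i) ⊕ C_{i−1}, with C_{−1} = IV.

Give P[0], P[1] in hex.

P[0] = 0xB, P[1] = 0x7

P[0]: D(K, 0xD) = 0x5; 0x5 ⊕ 0xE = 0xB.
P[1]: D(K, 0x2) = 0xA; 0xA ⊕ 0xD = 0x7.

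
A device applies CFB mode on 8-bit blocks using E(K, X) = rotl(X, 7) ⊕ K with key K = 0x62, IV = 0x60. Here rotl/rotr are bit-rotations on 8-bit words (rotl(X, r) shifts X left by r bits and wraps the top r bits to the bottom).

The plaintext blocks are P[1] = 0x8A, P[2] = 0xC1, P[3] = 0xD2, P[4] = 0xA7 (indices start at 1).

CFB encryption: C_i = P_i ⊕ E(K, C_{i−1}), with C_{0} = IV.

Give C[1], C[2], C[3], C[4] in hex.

C[1]: E(K, 0x60) = 0x52; 0x8A ⊕ 0x52 = 0xD8.
C[2]: E(K, 0xD8) = 0x0E; 0xC1 ⊕ 0x0E = 0xCF.
C[3]: E(K, 0xCF) = 0x85; 0xD2 ⊕ 0x85 = 0x57.
C[4]: E(K, 0x57) = 0xC9; 0xA7 ⊕ 0xC9 = 0x6E.

C[1] = 0xD8, C[2] = 0xCF, C[3] = 0x57, C[4] = 0x6E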